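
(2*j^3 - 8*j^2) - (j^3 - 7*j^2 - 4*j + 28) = j^3 - j^2 + 4*j - 28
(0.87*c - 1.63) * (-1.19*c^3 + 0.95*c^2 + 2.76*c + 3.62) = -1.0353*c^4 + 2.7662*c^3 + 0.8527*c^2 - 1.3494*c - 5.9006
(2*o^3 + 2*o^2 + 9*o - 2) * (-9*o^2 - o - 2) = -18*o^5 - 20*o^4 - 87*o^3 + 5*o^2 - 16*o + 4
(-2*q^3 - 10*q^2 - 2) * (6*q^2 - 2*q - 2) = -12*q^5 - 56*q^4 + 24*q^3 + 8*q^2 + 4*q + 4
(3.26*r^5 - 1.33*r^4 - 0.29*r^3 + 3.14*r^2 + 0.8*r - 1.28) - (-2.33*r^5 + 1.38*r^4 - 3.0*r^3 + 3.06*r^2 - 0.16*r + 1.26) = 5.59*r^5 - 2.71*r^4 + 2.71*r^3 + 0.0800000000000001*r^2 + 0.96*r - 2.54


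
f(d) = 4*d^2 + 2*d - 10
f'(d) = 8*d + 2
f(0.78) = -6.01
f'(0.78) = 8.24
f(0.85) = -5.41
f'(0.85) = 8.80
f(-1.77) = -1.01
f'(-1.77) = -12.16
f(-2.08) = 3.15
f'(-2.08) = -14.64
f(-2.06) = 2.85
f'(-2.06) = -14.48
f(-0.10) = -10.16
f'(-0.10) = 1.20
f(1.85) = 7.39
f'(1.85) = 16.80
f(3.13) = 35.45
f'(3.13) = 27.04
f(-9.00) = 296.00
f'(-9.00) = -70.00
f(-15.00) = 860.00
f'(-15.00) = -118.00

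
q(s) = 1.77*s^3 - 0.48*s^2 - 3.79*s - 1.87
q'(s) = 5.31*s^2 - 0.96*s - 3.79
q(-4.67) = -174.91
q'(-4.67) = 116.50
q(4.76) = 160.11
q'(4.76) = 111.95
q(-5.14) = -235.43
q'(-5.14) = 141.43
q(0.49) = -3.63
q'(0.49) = -2.99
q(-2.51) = -23.37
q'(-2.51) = 32.07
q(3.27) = 42.49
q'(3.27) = 49.85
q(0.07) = -2.14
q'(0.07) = -3.83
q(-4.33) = -138.15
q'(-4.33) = 99.92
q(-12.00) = -3084.07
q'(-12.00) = 772.37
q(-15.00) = -6026.77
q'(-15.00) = 1205.36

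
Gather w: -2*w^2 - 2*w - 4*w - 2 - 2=-2*w^2 - 6*w - 4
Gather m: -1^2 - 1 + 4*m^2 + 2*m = 4*m^2 + 2*m - 2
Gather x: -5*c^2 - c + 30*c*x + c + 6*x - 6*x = -5*c^2 + 30*c*x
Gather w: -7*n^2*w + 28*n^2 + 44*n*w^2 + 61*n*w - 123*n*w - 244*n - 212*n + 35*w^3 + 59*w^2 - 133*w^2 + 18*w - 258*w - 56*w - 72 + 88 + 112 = 28*n^2 - 456*n + 35*w^3 + w^2*(44*n - 74) + w*(-7*n^2 - 62*n - 296) + 128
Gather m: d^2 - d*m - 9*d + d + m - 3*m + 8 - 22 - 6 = d^2 - 8*d + m*(-d - 2) - 20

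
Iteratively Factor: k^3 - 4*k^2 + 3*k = (k)*(k^2 - 4*k + 3) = k*(k - 1)*(k - 3)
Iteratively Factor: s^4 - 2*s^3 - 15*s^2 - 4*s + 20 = (s + 2)*(s^3 - 4*s^2 - 7*s + 10) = (s - 5)*(s + 2)*(s^2 + s - 2) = (s - 5)*(s + 2)^2*(s - 1)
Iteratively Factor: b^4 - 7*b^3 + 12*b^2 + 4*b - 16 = (b - 4)*(b^3 - 3*b^2 + 4) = (b - 4)*(b - 2)*(b^2 - b - 2) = (b - 4)*(b - 2)*(b + 1)*(b - 2)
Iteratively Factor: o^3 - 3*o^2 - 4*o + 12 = (o - 3)*(o^2 - 4) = (o - 3)*(o - 2)*(o + 2)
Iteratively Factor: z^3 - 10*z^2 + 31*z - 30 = (z - 3)*(z^2 - 7*z + 10) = (z - 5)*(z - 3)*(z - 2)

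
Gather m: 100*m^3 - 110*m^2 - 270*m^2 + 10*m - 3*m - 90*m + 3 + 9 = 100*m^3 - 380*m^2 - 83*m + 12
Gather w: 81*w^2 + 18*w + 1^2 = 81*w^2 + 18*w + 1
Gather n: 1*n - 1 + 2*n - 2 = 3*n - 3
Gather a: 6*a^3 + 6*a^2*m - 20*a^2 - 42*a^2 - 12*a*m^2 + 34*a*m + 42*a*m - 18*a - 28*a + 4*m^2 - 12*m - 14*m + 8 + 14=6*a^3 + a^2*(6*m - 62) + a*(-12*m^2 + 76*m - 46) + 4*m^2 - 26*m + 22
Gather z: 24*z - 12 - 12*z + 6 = 12*z - 6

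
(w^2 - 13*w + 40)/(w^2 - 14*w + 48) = (w - 5)/(w - 6)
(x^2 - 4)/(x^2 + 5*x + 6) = (x - 2)/(x + 3)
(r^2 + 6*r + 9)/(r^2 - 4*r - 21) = (r + 3)/(r - 7)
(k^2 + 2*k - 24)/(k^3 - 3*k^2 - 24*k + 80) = (k + 6)/(k^2 + k - 20)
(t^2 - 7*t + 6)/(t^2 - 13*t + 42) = (t - 1)/(t - 7)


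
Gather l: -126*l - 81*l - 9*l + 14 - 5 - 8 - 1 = -216*l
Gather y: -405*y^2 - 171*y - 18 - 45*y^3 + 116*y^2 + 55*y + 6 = -45*y^3 - 289*y^2 - 116*y - 12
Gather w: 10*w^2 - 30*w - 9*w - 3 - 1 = 10*w^2 - 39*w - 4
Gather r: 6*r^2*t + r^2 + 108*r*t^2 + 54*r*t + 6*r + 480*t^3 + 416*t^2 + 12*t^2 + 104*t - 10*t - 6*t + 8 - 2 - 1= r^2*(6*t + 1) + r*(108*t^2 + 54*t + 6) + 480*t^3 + 428*t^2 + 88*t + 5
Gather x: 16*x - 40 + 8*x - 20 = 24*x - 60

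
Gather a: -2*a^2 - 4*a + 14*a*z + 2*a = -2*a^2 + a*(14*z - 2)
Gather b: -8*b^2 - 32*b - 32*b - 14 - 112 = -8*b^2 - 64*b - 126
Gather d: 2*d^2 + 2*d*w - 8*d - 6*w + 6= 2*d^2 + d*(2*w - 8) - 6*w + 6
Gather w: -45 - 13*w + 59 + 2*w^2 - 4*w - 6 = 2*w^2 - 17*w + 8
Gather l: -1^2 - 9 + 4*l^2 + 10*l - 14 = 4*l^2 + 10*l - 24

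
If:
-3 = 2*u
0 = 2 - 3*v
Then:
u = -3/2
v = 2/3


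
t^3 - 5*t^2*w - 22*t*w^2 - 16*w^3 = (t - 8*w)*(t + w)*(t + 2*w)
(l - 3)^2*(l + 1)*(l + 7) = l^4 + 2*l^3 - 32*l^2 + 30*l + 63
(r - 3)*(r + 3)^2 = r^3 + 3*r^2 - 9*r - 27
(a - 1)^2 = a^2 - 2*a + 1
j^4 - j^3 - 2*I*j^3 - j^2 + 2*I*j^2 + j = j*(j - 1)*(j - I)^2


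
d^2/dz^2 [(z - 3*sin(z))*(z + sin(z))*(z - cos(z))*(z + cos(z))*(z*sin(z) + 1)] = -z^5*sin(z) + 8*z^4*sin(z)^2 + 10*z^4*cos(z) - 4*z^4 + 18*z^3*sin(z)^3 - 32*z^3*sin(z)*cos(z) + 11*z^3*sin(z) + 32*z^2*sin(z)^4 - 36*z^2*sin(z)^2*cos(z) - 48*z^2*sin(z)^2 - 18*z^2*cos(z) + 12*z^2 + 75*z*sin(z)^5 - 32*z*sin(z)^3*cos(z) - 81*z*sin(z)^3 - 14*z*sin(z) - 30*sin(z)^4*cos(z) + 44*sin(z)^4 + 6*sin(z)^2*cos(z) - 48*sin(z)^2 + 4*cos(z) + 4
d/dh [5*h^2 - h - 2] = 10*h - 1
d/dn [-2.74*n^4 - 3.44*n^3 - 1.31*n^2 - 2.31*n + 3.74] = -10.96*n^3 - 10.32*n^2 - 2.62*n - 2.31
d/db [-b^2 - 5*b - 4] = -2*b - 5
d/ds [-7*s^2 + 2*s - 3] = 2 - 14*s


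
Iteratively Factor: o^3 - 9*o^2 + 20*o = (o)*(o^2 - 9*o + 20) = o*(o - 5)*(o - 4)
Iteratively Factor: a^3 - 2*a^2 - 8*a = (a - 4)*(a^2 + 2*a) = a*(a - 4)*(a + 2)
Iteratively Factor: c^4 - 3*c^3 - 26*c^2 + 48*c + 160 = (c + 4)*(c^3 - 7*c^2 + 2*c + 40) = (c - 5)*(c + 4)*(c^2 - 2*c - 8) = (c - 5)*(c - 4)*(c + 4)*(c + 2)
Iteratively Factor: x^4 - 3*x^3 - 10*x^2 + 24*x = (x - 4)*(x^3 + x^2 - 6*x) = (x - 4)*(x + 3)*(x^2 - 2*x) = (x - 4)*(x - 2)*(x + 3)*(x)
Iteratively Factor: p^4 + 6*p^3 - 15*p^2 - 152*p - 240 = (p + 4)*(p^3 + 2*p^2 - 23*p - 60) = (p + 4)^2*(p^2 - 2*p - 15) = (p + 3)*(p + 4)^2*(p - 5)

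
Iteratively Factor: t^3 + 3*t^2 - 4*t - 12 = (t + 3)*(t^2 - 4) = (t + 2)*(t + 3)*(t - 2)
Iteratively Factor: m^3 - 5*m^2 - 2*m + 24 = (m + 2)*(m^2 - 7*m + 12) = (m - 3)*(m + 2)*(m - 4)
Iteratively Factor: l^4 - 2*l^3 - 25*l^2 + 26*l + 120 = (l - 5)*(l^3 + 3*l^2 - 10*l - 24) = (l - 5)*(l - 3)*(l^2 + 6*l + 8) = (l - 5)*(l - 3)*(l + 4)*(l + 2)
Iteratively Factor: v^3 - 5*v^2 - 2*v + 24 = (v - 4)*(v^2 - v - 6) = (v - 4)*(v - 3)*(v + 2)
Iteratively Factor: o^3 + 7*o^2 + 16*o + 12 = (o + 2)*(o^2 + 5*o + 6) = (o + 2)^2*(o + 3)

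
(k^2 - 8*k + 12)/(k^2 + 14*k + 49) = (k^2 - 8*k + 12)/(k^2 + 14*k + 49)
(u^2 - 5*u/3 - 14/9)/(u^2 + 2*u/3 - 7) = (u + 2/3)/(u + 3)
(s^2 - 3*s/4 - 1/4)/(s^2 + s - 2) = (s + 1/4)/(s + 2)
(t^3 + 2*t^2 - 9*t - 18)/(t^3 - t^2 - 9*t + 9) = (t + 2)/(t - 1)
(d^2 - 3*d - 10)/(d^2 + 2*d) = (d - 5)/d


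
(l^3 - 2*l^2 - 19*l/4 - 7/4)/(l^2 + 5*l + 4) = (l^2 - 3*l - 7/4)/(l + 4)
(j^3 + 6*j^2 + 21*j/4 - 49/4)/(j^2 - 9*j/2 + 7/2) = (4*j^2 + 28*j + 49)/(2*(2*j - 7))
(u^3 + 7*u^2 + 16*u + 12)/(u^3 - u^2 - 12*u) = (u^2 + 4*u + 4)/(u*(u - 4))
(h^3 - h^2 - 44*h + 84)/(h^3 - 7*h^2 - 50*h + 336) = (h - 2)/(h - 8)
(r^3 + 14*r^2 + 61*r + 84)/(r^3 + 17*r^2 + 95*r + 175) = (r^2 + 7*r + 12)/(r^2 + 10*r + 25)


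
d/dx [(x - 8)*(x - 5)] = 2*x - 13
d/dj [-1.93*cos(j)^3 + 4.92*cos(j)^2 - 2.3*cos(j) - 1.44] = (5.79*cos(j)^2 - 9.84*cos(j) + 2.3)*sin(j)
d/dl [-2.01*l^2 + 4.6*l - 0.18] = 4.6 - 4.02*l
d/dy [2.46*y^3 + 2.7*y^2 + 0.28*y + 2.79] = 7.38*y^2 + 5.4*y + 0.28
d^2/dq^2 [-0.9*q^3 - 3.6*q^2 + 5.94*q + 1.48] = -5.4*q - 7.2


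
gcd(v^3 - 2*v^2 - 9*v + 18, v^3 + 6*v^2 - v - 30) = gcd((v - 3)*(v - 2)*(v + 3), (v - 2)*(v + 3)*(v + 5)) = v^2 + v - 6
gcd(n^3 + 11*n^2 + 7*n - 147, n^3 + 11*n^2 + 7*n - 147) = n^3 + 11*n^2 + 7*n - 147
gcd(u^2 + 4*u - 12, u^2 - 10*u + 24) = 1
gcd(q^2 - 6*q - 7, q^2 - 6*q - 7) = q^2 - 6*q - 7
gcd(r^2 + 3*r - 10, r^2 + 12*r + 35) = r + 5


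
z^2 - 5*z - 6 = (z - 6)*(z + 1)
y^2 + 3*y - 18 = (y - 3)*(y + 6)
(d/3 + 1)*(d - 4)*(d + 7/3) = d^3/3 + 4*d^2/9 - 43*d/9 - 28/3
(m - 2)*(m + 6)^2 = m^3 + 10*m^2 + 12*m - 72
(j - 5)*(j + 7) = j^2 + 2*j - 35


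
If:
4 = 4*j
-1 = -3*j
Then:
No Solution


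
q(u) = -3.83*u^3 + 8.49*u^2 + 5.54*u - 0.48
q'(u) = -11.49*u^2 + 16.98*u + 5.54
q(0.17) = 0.69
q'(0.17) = 8.09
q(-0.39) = -1.12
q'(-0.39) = -2.83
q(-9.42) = 3902.19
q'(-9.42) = -1173.99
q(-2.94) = 153.95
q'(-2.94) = -143.70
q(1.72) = 14.68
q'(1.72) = 0.75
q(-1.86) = 43.23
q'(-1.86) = -65.79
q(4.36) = -132.37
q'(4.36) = -138.85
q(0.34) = 2.23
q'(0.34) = 9.98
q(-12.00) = 7773.84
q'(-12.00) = -1852.78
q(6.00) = -488.88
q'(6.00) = -306.22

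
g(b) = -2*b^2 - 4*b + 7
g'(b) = -4*b - 4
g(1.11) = 0.10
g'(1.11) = -8.44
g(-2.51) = 4.44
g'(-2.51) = 6.04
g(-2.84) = 2.23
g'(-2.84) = 7.36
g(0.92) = 1.63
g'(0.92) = -7.68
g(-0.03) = 7.12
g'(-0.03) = -3.88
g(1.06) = 0.51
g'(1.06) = -8.24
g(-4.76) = -19.28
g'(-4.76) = 15.04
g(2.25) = -12.12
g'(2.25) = -13.00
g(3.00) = -23.00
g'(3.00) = -16.00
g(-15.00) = -383.00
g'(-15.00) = 56.00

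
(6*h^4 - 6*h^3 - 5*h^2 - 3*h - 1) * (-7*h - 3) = -42*h^5 + 24*h^4 + 53*h^3 + 36*h^2 + 16*h + 3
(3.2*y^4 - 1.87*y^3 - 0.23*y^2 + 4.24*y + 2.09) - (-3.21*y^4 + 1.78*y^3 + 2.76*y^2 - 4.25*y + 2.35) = 6.41*y^4 - 3.65*y^3 - 2.99*y^2 + 8.49*y - 0.26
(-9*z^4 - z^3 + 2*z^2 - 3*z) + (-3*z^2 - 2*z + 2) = -9*z^4 - z^3 - z^2 - 5*z + 2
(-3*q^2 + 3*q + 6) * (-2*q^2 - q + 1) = 6*q^4 - 3*q^3 - 18*q^2 - 3*q + 6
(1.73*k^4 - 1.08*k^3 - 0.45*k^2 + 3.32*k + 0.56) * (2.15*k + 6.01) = 3.7195*k^5 + 8.0753*k^4 - 7.4583*k^3 + 4.4335*k^2 + 21.1572*k + 3.3656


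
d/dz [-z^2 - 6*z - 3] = -2*z - 6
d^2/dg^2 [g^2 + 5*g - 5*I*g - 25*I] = 2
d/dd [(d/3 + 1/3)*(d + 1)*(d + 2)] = (d + 1)*(3*d + 5)/3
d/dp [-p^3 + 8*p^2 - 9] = p*(16 - 3*p)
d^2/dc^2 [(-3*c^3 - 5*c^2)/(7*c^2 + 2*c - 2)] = 4*(8*c^3 - 87*c^2 - 18*c - 10)/(343*c^6 + 294*c^5 - 210*c^4 - 160*c^3 + 60*c^2 + 24*c - 8)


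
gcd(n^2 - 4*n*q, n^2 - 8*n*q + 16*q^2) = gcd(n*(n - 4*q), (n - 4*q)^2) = -n + 4*q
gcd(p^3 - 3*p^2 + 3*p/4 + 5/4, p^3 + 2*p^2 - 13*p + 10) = p - 1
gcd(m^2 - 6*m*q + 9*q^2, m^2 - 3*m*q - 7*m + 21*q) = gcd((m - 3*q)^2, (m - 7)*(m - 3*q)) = -m + 3*q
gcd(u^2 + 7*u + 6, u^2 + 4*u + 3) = u + 1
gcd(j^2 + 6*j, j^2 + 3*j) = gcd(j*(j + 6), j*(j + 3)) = j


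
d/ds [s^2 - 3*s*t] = 2*s - 3*t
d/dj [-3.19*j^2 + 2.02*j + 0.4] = 2.02 - 6.38*j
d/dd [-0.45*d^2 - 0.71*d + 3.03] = -0.9*d - 0.71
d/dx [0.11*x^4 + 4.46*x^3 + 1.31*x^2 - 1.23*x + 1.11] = 0.44*x^3 + 13.38*x^2 + 2.62*x - 1.23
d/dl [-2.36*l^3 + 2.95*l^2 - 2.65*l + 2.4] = -7.08*l^2 + 5.9*l - 2.65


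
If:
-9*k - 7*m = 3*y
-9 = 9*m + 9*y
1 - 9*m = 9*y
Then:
No Solution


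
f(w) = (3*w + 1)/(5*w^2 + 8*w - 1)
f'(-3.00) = -0.29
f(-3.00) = -0.40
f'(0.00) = -11.00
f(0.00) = -1.00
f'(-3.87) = -0.11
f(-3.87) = -0.25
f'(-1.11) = -1.33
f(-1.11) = 0.63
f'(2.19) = -0.06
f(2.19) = 0.19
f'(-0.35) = -0.92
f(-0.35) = 0.02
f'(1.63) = -0.10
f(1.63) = 0.23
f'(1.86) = -0.08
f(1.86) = 0.21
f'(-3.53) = -0.15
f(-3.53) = -0.29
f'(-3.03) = -0.28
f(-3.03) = -0.39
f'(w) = (-10*w - 8)*(3*w + 1)/(5*w^2 + 8*w - 1)^2 + 3/(5*w^2 + 8*w - 1)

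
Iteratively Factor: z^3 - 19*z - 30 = (z - 5)*(z^2 + 5*z + 6) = (z - 5)*(z + 2)*(z + 3)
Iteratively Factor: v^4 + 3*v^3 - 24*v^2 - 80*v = (v + 4)*(v^3 - v^2 - 20*v) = v*(v + 4)*(v^2 - v - 20) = v*(v + 4)^2*(v - 5)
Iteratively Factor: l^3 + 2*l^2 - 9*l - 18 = (l + 3)*(l^2 - l - 6) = (l - 3)*(l + 3)*(l + 2)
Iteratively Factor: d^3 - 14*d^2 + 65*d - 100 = (d - 5)*(d^2 - 9*d + 20) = (d - 5)^2*(d - 4)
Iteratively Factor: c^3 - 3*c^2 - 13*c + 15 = (c + 3)*(c^2 - 6*c + 5) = (c - 5)*(c + 3)*(c - 1)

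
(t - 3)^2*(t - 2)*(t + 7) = t^4 - t^3 - 35*t^2 + 129*t - 126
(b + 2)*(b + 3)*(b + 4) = b^3 + 9*b^2 + 26*b + 24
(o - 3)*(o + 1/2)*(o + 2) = o^3 - o^2/2 - 13*o/2 - 3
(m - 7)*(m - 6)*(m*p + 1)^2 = m^4*p^2 - 13*m^3*p^2 + 2*m^3*p + 42*m^2*p^2 - 26*m^2*p + m^2 + 84*m*p - 13*m + 42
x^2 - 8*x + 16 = (x - 4)^2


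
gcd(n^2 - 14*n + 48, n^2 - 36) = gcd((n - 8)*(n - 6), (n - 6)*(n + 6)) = n - 6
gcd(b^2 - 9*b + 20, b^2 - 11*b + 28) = b - 4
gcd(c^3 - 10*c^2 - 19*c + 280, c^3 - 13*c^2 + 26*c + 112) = c^2 - 15*c + 56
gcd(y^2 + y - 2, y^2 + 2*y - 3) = y - 1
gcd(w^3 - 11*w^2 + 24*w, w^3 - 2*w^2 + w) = w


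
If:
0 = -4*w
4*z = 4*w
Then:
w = 0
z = 0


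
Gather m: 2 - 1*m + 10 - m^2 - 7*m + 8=-m^2 - 8*m + 20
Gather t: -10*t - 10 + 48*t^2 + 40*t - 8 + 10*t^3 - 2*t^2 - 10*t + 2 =10*t^3 + 46*t^2 + 20*t - 16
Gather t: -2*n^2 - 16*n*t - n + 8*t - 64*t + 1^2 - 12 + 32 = -2*n^2 - n + t*(-16*n - 56) + 21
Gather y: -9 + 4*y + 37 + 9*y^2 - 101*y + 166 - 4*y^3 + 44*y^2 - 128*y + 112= -4*y^3 + 53*y^2 - 225*y + 306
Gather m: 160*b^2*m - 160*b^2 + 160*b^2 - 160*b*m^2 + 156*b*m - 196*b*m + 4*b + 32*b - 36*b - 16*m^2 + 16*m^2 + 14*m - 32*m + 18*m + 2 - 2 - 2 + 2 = -160*b*m^2 + m*(160*b^2 - 40*b)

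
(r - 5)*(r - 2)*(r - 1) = r^3 - 8*r^2 + 17*r - 10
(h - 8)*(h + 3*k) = h^2 + 3*h*k - 8*h - 24*k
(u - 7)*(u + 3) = u^2 - 4*u - 21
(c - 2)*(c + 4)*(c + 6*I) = c^3 + 2*c^2 + 6*I*c^2 - 8*c + 12*I*c - 48*I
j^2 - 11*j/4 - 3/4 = (j - 3)*(j + 1/4)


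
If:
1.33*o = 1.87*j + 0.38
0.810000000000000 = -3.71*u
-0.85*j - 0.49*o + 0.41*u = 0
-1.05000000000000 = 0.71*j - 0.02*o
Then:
No Solution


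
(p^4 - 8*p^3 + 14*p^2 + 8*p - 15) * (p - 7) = p^5 - 15*p^4 + 70*p^3 - 90*p^2 - 71*p + 105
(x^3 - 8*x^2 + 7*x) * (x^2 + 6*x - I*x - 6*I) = x^5 - 2*x^4 - I*x^4 - 41*x^3 + 2*I*x^3 + 42*x^2 + 41*I*x^2 - 42*I*x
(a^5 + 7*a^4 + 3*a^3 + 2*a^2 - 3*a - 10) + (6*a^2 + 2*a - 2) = a^5 + 7*a^4 + 3*a^3 + 8*a^2 - a - 12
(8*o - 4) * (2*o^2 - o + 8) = 16*o^3 - 16*o^2 + 68*o - 32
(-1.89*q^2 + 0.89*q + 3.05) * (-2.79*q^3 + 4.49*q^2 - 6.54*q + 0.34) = 5.2731*q^5 - 10.9692*q^4 + 7.8472*q^3 + 7.2313*q^2 - 19.6444*q + 1.037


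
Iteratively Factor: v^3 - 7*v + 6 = (v - 2)*(v^2 + 2*v - 3) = (v - 2)*(v - 1)*(v + 3)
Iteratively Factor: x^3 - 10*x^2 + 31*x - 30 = (x - 5)*(x^2 - 5*x + 6) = (x - 5)*(x - 2)*(x - 3)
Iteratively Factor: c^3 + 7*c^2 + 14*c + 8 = (c + 2)*(c^2 + 5*c + 4) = (c + 2)*(c + 4)*(c + 1)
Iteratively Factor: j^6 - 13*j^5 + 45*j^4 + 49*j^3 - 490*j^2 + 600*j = (j)*(j^5 - 13*j^4 + 45*j^3 + 49*j^2 - 490*j + 600) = j*(j - 2)*(j^4 - 11*j^3 + 23*j^2 + 95*j - 300) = j*(j - 4)*(j - 2)*(j^3 - 7*j^2 - 5*j + 75) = j*(j - 4)*(j - 2)*(j + 3)*(j^2 - 10*j + 25) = j*(j - 5)*(j - 4)*(j - 2)*(j + 3)*(j - 5)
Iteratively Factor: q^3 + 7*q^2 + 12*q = (q + 4)*(q^2 + 3*q) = q*(q + 4)*(q + 3)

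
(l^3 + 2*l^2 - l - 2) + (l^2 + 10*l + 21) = l^3 + 3*l^2 + 9*l + 19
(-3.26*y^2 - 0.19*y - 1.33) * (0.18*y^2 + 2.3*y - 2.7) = -0.5868*y^4 - 7.5322*y^3 + 8.1256*y^2 - 2.546*y + 3.591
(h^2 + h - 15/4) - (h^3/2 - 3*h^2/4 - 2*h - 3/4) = -h^3/2 + 7*h^2/4 + 3*h - 3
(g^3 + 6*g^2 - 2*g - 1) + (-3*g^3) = -2*g^3 + 6*g^2 - 2*g - 1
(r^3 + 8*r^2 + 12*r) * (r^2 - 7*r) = r^5 + r^4 - 44*r^3 - 84*r^2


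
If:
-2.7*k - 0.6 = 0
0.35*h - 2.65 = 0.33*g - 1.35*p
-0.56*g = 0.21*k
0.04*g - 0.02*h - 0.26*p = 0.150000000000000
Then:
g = 0.08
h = 13.97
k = -0.22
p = -1.64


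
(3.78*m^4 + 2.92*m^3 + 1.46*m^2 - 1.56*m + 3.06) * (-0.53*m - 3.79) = -2.0034*m^5 - 15.8738*m^4 - 11.8406*m^3 - 4.7066*m^2 + 4.2906*m - 11.5974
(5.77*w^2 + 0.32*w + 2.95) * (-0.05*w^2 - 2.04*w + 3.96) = -0.2885*w^4 - 11.7868*w^3 + 22.0489*w^2 - 4.7508*w + 11.682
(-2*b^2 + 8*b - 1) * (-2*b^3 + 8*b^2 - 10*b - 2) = 4*b^5 - 32*b^4 + 86*b^3 - 84*b^2 - 6*b + 2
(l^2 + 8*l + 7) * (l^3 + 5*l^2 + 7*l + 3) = l^5 + 13*l^4 + 54*l^3 + 94*l^2 + 73*l + 21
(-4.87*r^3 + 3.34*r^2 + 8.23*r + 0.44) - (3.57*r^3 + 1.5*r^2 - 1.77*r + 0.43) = -8.44*r^3 + 1.84*r^2 + 10.0*r + 0.01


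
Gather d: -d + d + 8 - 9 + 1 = 0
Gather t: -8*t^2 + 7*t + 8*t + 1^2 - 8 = -8*t^2 + 15*t - 7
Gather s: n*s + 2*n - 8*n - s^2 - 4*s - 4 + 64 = -6*n - s^2 + s*(n - 4) + 60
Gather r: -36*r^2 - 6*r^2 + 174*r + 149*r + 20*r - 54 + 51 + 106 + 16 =-42*r^2 + 343*r + 119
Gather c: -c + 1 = 1 - c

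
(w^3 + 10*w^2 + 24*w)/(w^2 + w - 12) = w*(w + 6)/(w - 3)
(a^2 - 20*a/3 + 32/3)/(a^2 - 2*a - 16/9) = 3*(a - 4)/(3*a + 2)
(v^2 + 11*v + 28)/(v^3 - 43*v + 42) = (v + 4)/(v^2 - 7*v + 6)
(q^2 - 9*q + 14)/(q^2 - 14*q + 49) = (q - 2)/(q - 7)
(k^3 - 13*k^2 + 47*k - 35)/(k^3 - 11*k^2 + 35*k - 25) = (k - 7)/(k - 5)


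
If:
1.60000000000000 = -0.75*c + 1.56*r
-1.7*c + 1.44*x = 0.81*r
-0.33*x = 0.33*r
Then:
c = -0.83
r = 0.63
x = -0.63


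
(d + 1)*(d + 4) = d^2 + 5*d + 4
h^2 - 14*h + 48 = (h - 8)*(h - 6)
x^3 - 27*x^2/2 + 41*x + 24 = (x - 8)*(x - 6)*(x + 1/2)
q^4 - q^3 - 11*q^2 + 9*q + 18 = (q - 3)*(q - 2)*(q + 1)*(q + 3)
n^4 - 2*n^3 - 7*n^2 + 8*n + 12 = (n - 3)*(n - 2)*(n + 1)*(n + 2)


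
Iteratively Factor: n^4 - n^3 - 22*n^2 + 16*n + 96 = (n - 4)*(n^3 + 3*n^2 - 10*n - 24) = (n - 4)*(n - 3)*(n^2 + 6*n + 8) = (n - 4)*(n - 3)*(n + 2)*(n + 4)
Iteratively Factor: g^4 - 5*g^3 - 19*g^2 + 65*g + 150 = (g - 5)*(g^3 - 19*g - 30) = (g - 5)^2*(g^2 + 5*g + 6) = (g - 5)^2*(g + 2)*(g + 3)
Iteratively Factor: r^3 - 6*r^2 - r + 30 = (r - 5)*(r^2 - r - 6) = (r - 5)*(r + 2)*(r - 3)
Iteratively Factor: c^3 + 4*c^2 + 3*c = (c + 3)*(c^2 + c) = c*(c + 3)*(c + 1)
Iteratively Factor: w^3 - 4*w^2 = (w)*(w^2 - 4*w) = w*(w - 4)*(w)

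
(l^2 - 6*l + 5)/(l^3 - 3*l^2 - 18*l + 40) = (l - 1)/(l^2 + 2*l - 8)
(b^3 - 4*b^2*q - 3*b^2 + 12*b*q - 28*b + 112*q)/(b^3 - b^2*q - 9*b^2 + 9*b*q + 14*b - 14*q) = (-b^2 + 4*b*q - 4*b + 16*q)/(-b^2 + b*q + 2*b - 2*q)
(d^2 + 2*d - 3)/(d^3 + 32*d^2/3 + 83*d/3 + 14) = 3*(d - 1)/(3*d^2 + 23*d + 14)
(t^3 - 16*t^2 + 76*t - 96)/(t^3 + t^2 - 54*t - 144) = (t^2 - 8*t + 12)/(t^2 + 9*t + 18)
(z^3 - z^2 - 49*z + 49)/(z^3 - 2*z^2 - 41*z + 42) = (z + 7)/(z + 6)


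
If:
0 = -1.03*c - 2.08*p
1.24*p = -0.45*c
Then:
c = 0.00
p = 0.00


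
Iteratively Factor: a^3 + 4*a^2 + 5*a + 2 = (a + 1)*(a^2 + 3*a + 2) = (a + 1)^2*(a + 2)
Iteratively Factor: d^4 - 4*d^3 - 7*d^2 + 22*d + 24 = (d + 1)*(d^3 - 5*d^2 - 2*d + 24) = (d + 1)*(d + 2)*(d^2 - 7*d + 12) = (d - 3)*(d + 1)*(d + 2)*(d - 4)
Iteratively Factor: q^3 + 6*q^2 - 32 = (q + 4)*(q^2 + 2*q - 8) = (q + 4)^2*(q - 2)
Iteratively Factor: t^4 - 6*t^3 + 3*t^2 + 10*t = (t - 2)*(t^3 - 4*t^2 - 5*t) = t*(t - 2)*(t^2 - 4*t - 5) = t*(t - 5)*(t - 2)*(t + 1)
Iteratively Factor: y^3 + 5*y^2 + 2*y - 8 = (y + 2)*(y^2 + 3*y - 4) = (y + 2)*(y + 4)*(y - 1)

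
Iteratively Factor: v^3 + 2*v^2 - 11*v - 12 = (v + 1)*(v^2 + v - 12) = (v + 1)*(v + 4)*(v - 3)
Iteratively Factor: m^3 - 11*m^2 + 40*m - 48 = (m - 4)*(m^2 - 7*m + 12) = (m - 4)^2*(m - 3)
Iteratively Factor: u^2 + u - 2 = (u + 2)*(u - 1)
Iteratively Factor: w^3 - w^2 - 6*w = (w)*(w^2 - w - 6) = w*(w - 3)*(w + 2)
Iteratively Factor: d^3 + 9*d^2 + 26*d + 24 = (d + 2)*(d^2 + 7*d + 12) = (d + 2)*(d + 4)*(d + 3)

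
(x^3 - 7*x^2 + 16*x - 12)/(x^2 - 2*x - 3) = (x^2 - 4*x + 4)/(x + 1)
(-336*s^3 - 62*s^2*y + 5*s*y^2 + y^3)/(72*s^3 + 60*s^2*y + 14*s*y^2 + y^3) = (-56*s^2 - s*y + y^2)/(12*s^2 + 8*s*y + y^2)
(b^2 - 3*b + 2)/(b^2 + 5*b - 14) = (b - 1)/(b + 7)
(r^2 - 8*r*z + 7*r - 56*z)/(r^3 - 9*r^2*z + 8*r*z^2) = (-r - 7)/(r*(-r + z))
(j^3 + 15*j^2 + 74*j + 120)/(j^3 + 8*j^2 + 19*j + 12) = (j^2 + 11*j + 30)/(j^2 + 4*j + 3)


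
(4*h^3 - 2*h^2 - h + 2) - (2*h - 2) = 4*h^3 - 2*h^2 - 3*h + 4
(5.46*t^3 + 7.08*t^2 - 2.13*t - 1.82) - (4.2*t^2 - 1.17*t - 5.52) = 5.46*t^3 + 2.88*t^2 - 0.96*t + 3.7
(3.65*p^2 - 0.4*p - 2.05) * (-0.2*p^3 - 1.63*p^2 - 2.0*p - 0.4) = -0.73*p^5 - 5.8695*p^4 - 6.238*p^3 + 2.6815*p^2 + 4.26*p + 0.82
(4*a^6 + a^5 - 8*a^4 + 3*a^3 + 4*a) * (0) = 0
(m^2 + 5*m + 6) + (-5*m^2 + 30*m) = -4*m^2 + 35*m + 6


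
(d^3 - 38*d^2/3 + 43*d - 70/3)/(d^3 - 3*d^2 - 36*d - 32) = (-3*d^3 + 38*d^2 - 129*d + 70)/(3*(-d^3 + 3*d^2 + 36*d + 32))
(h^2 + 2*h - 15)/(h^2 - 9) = (h + 5)/(h + 3)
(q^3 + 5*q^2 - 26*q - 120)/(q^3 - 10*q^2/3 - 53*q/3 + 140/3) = 3*(q + 6)/(3*q - 7)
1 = 1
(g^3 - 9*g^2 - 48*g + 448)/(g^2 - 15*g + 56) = (g^2 - g - 56)/(g - 7)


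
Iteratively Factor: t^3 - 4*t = (t - 2)*(t^2 + 2*t) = t*(t - 2)*(t + 2)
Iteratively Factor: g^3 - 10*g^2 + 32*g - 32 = (g - 4)*(g^2 - 6*g + 8) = (g - 4)*(g - 2)*(g - 4)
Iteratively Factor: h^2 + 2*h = (h)*(h + 2)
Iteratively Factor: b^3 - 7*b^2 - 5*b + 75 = (b - 5)*(b^2 - 2*b - 15) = (b - 5)*(b + 3)*(b - 5)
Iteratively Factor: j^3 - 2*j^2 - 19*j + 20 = (j - 5)*(j^2 + 3*j - 4) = (j - 5)*(j + 4)*(j - 1)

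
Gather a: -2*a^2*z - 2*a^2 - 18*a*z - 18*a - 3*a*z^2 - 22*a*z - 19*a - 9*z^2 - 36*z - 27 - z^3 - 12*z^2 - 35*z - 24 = a^2*(-2*z - 2) + a*(-3*z^2 - 40*z - 37) - z^3 - 21*z^2 - 71*z - 51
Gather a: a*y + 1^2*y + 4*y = a*y + 5*y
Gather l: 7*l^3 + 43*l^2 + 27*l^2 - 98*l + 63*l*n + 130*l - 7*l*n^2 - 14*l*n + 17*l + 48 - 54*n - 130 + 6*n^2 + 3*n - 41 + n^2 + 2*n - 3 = 7*l^3 + 70*l^2 + l*(-7*n^2 + 49*n + 49) + 7*n^2 - 49*n - 126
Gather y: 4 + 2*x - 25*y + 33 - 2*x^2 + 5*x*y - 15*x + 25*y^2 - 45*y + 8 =-2*x^2 - 13*x + 25*y^2 + y*(5*x - 70) + 45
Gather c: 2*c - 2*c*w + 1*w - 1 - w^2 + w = c*(2 - 2*w) - w^2 + 2*w - 1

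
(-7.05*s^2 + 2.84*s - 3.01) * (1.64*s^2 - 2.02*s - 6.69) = -11.562*s^4 + 18.8986*s^3 + 36.4913*s^2 - 12.9194*s + 20.1369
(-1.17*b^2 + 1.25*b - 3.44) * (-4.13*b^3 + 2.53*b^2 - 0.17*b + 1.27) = 4.8321*b^5 - 8.1226*b^4 + 17.5686*b^3 - 10.4016*b^2 + 2.1723*b - 4.3688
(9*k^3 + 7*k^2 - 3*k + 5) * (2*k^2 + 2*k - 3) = 18*k^5 + 32*k^4 - 19*k^3 - 17*k^2 + 19*k - 15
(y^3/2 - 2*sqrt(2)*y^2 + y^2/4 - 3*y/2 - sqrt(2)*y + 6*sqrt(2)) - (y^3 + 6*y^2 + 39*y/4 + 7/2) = -y^3/2 - 23*y^2/4 - 2*sqrt(2)*y^2 - 45*y/4 - sqrt(2)*y - 7/2 + 6*sqrt(2)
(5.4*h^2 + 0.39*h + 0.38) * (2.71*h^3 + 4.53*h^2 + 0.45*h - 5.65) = 14.634*h^5 + 25.5189*h^4 + 5.2265*h^3 - 28.6131*h^2 - 2.0325*h - 2.147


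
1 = 1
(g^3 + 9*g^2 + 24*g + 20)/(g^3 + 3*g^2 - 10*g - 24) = (g^2 + 7*g + 10)/(g^2 + g - 12)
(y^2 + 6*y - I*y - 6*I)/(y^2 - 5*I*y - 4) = (y + 6)/(y - 4*I)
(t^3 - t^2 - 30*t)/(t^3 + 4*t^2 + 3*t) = (t^2 - t - 30)/(t^2 + 4*t + 3)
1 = 1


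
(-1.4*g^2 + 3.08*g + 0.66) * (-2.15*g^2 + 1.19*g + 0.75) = 3.01*g^4 - 8.288*g^3 + 1.1962*g^2 + 3.0954*g + 0.495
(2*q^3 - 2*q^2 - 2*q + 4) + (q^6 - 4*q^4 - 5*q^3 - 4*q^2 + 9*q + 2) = q^6 - 4*q^4 - 3*q^3 - 6*q^2 + 7*q + 6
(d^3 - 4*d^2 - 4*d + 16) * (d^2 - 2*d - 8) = d^5 - 6*d^4 - 4*d^3 + 56*d^2 - 128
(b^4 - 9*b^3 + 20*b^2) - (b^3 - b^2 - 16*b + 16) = b^4 - 10*b^3 + 21*b^2 + 16*b - 16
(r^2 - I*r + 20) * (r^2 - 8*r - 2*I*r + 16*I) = r^4 - 8*r^3 - 3*I*r^3 + 18*r^2 + 24*I*r^2 - 144*r - 40*I*r + 320*I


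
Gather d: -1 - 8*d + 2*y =-8*d + 2*y - 1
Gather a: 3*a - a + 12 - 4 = 2*a + 8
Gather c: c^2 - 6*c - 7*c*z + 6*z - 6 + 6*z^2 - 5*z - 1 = c^2 + c*(-7*z - 6) + 6*z^2 + z - 7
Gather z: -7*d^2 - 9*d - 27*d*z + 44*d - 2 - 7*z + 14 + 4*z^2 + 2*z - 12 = -7*d^2 + 35*d + 4*z^2 + z*(-27*d - 5)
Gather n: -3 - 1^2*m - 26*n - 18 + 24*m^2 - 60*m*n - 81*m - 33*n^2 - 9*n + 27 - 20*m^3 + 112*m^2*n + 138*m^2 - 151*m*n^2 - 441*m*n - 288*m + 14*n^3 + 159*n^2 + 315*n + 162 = -20*m^3 + 162*m^2 - 370*m + 14*n^3 + n^2*(126 - 151*m) + n*(112*m^2 - 501*m + 280) + 168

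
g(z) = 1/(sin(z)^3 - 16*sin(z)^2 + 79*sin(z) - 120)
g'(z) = (-3*sin(z)^2*cos(z) + 32*sin(z)*cos(z) - 79*cos(z))/(sin(z)^3 - 16*sin(z)^2 + 79*sin(z) - 120)^2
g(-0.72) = -0.01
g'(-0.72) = -0.00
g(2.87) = -0.01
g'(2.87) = 0.01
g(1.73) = -0.02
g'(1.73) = 0.00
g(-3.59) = -0.01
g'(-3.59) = 0.01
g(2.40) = -0.01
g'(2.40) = 0.01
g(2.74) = -0.01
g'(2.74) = 0.01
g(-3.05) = -0.01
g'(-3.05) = 0.01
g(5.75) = -0.01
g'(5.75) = -0.00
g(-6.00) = -0.01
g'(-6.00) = -0.00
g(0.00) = -0.00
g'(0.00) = -0.00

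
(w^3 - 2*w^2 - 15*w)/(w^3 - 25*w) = (w + 3)/(w + 5)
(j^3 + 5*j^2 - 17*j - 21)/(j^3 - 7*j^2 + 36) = (j^2 + 8*j + 7)/(j^2 - 4*j - 12)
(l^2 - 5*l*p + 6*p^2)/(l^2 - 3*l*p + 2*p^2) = (-l + 3*p)/(-l + p)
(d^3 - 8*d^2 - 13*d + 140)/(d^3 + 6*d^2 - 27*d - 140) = (d - 7)/(d + 7)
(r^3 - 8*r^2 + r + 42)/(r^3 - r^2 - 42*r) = (r^2 - r - 6)/(r*(r + 6))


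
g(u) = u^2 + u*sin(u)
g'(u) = u*cos(u) + 2*u + sin(u)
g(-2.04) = 5.98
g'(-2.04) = -4.05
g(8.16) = 74.37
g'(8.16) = 14.82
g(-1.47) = 3.62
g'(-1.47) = -4.08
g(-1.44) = 3.50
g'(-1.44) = -4.06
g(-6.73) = 48.20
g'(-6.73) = -19.96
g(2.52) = 7.82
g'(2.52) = 3.57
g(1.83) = 5.12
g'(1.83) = 4.16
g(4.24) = 14.20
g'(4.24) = 5.66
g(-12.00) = 137.56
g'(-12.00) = -33.59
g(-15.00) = 234.75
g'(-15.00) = -19.25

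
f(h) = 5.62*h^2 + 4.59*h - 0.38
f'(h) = 11.24*h + 4.59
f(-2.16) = 15.93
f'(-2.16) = -19.69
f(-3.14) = 40.62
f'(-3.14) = -30.70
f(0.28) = 1.35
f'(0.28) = 7.74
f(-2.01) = 13.10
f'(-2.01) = -18.00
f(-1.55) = 6.01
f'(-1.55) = -12.83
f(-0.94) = 0.27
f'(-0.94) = -5.98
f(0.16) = 0.50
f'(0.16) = 6.39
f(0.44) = 2.73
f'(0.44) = 9.54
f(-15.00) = 1195.27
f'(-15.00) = -164.01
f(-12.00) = 753.82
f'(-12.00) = -130.29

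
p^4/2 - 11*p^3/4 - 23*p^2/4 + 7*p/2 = p*(p/2 + 1)*(p - 7)*(p - 1/2)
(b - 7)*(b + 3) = b^2 - 4*b - 21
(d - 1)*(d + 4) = d^2 + 3*d - 4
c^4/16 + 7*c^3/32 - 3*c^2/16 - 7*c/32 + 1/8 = (c/4 + 1/4)*(c/4 + 1)*(c - 1)*(c - 1/2)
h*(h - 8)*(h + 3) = h^3 - 5*h^2 - 24*h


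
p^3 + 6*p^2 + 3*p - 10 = (p - 1)*(p + 2)*(p + 5)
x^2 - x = x*(x - 1)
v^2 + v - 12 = (v - 3)*(v + 4)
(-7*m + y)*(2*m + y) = -14*m^2 - 5*m*y + y^2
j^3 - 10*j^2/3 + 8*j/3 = j*(j - 2)*(j - 4/3)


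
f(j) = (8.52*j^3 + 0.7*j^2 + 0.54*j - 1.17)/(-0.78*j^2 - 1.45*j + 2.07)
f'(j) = (1.56*j + 1.45)*(8.52*j^3 + 0.7*j^2 + 0.54*j - 1.17)/(-0.78*j^2 - 1.45*j + 2.07)^2 + (25.56*j^2 + 1.4*j + 0.54)/(-0.78*j^2 - 1.45*j + 2.07)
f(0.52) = 0.45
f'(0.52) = 8.32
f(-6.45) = 107.56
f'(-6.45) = -6.11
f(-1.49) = -11.45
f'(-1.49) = 26.10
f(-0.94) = -2.97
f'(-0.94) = 7.97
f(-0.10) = -0.56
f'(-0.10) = -0.03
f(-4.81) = 103.95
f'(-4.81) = 4.90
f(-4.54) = 105.94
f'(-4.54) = 10.19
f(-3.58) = 140.75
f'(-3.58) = 94.61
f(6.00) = -53.81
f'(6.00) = -10.01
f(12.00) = -116.17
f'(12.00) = -10.61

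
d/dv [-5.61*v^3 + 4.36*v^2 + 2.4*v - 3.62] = -16.83*v^2 + 8.72*v + 2.4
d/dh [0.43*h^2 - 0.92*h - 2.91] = 0.86*h - 0.92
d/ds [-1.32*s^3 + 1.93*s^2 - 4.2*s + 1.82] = -3.96*s^2 + 3.86*s - 4.2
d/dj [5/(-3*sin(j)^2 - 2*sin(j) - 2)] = 10*(3*sin(j) + 1)*cos(j)/(3*sin(j)^2 + 2*sin(j) + 2)^2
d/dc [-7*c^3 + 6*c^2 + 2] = 3*c*(4 - 7*c)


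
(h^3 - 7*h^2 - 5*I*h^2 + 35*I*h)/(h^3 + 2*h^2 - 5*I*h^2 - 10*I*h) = (h - 7)/(h + 2)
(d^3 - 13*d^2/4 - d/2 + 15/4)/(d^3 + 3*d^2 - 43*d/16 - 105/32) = 8*(d^2 - 2*d - 3)/(8*d^2 + 34*d + 21)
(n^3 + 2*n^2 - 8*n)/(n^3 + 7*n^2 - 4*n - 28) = n*(n + 4)/(n^2 + 9*n + 14)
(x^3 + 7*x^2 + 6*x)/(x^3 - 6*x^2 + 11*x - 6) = x*(x^2 + 7*x + 6)/(x^3 - 6*x^2 + 11*x - 6)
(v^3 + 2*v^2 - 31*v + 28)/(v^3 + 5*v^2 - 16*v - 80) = (v^2 + 6*v - 7)/(v^2 + 9*v + 20)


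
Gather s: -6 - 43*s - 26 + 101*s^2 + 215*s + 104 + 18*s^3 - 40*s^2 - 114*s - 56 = 18*s^3 + 61*s^2 + 58*s + 16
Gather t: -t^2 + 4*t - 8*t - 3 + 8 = -t^2 - 4*t + 5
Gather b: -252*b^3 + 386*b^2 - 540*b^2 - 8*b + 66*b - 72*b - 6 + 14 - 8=-252*b^3 - 154*b^2 - 14*b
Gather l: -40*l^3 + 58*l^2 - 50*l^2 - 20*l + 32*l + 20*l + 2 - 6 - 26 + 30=-40*l^3 + 8*l^2 + 32*l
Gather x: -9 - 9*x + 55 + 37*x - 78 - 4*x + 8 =24*x - 24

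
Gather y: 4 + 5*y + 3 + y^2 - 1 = y^2 + 5*y + 6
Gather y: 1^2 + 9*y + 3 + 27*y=36*y + 4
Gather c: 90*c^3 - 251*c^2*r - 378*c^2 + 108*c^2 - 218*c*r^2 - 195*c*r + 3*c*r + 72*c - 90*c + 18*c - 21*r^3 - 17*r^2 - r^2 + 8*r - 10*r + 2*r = 90*c^3 + c^2*(-251*r - 270) + c*(-218*r^2 - 192*r) - 21*r^3 - 18*r^2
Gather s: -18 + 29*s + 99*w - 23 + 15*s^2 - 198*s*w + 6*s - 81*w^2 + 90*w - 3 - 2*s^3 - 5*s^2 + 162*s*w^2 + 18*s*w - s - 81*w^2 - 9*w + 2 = -2*s^3 + 10*s^2 + s*(162*w^2 - 180*w + 34) - 162*w^2 + 180*w - 42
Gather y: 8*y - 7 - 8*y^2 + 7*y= -8*y^2 + 15*y - 7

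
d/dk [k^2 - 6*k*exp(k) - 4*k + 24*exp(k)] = -6*k*exp(k) + 2*k + 18*exp(k) - 4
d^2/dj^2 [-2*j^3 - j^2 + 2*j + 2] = -12*j - 2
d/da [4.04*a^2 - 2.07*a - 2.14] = 8.08*a - 2.07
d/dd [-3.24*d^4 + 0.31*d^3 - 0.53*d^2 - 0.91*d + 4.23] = -12.96*d^3 + 0.93*d^2 - 1.06*d - 0.91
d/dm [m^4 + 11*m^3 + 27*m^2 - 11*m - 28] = 4*m^3 + 33*m^2 + 54*m - 11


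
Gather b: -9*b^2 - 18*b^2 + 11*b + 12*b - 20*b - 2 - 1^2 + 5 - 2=-27*b^2 + 3*b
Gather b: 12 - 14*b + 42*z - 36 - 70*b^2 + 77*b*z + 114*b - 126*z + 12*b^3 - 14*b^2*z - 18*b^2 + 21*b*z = 12*b^3 + b^2*(-14*z - 88) + b*(98*z + 100) - 84*z - 24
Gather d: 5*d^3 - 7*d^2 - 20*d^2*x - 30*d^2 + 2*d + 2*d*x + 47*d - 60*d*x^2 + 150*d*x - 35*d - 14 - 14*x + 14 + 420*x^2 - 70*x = 5*d^3 + d^2*(-20*x - 37) + d*(-60*x^2 + 152*x + 14) + 420*x^2 - 84*x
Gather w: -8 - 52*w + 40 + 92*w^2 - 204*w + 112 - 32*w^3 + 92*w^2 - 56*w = -32*w^3 + 184*w^2 - 312*w + 144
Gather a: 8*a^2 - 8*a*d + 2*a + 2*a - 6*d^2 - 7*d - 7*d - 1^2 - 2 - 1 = 8*a^2 + a*(4 - 8*d) - 6*d^2 - 14*d - 4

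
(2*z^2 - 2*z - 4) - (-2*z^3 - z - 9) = 2*z^3 + 2*z^2 - z + 5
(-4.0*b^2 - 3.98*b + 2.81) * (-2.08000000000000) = 8.32*b^2 + 8.2784*b - 5.8448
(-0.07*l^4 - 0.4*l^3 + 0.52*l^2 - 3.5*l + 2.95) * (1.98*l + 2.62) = -0.1386*l^5 - 0.9754*l^4 - 0.0184*l^3 - 5.5676*l^2 - 3.329*l + 7.729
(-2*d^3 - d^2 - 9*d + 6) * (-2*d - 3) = 4*d^4 + 8*d^3 + 21*d^2 + 15*d - 18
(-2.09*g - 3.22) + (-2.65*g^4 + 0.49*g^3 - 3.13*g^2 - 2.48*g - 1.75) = -2.65*g^4 + 0.49*g^3 - 3.13*g^2 - 4.57*g - 4.97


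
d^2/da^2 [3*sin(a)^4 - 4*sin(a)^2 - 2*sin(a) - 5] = -48*sin(a)^4 + 52*sin(a)^2 + 2*sin(a) - 8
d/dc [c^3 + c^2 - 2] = c*(3*c + 2)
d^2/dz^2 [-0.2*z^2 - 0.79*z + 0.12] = -0.400000000000000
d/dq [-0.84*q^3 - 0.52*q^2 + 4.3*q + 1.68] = -2.52*q^2 - 1.04*q + 4.3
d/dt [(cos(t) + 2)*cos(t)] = -2*(cos(t) + 1)*sin(t)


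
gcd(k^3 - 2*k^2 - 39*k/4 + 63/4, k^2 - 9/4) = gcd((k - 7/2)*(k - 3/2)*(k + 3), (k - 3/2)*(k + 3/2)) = k - 3/2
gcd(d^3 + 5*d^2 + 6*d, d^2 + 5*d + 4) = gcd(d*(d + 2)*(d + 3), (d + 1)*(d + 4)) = 1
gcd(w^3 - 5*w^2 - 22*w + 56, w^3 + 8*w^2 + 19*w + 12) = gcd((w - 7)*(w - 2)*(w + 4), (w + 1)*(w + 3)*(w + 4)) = w + 4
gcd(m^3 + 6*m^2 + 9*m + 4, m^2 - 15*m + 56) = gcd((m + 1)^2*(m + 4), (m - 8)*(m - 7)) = 1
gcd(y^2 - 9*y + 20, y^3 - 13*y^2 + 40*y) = y - 5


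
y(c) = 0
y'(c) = 0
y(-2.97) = 0.00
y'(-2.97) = 0.00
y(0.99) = 0.00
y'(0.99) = 0.00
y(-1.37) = 0.00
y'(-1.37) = 0.00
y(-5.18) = 0.00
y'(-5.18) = 0.00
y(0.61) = 0.00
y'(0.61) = 0.00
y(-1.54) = 0.00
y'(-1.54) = 0.00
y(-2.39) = 0.00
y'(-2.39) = 0.00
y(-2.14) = 0.00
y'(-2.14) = 0.00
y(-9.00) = 0.00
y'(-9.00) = 0.00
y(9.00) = 0.00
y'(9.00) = 0.00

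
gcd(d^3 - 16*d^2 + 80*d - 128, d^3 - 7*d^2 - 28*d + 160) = d^2 - 12*d + 32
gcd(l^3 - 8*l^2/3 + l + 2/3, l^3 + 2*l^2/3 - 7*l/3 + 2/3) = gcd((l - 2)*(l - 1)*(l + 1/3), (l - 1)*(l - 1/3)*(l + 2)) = l - 1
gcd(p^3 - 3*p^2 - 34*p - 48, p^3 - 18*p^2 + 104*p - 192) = p - 8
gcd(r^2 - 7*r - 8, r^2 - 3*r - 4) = r + 1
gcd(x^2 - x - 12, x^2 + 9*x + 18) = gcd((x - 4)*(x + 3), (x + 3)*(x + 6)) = x + 3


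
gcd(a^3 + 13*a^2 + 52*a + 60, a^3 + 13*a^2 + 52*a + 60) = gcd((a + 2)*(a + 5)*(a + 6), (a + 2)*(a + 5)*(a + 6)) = a^3 + 13*a^2 + 52*a + 60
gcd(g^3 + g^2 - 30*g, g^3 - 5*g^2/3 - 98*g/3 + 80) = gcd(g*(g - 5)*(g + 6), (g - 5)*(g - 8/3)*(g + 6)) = g^2 + g - 30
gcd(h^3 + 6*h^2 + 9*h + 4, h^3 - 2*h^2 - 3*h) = h + 1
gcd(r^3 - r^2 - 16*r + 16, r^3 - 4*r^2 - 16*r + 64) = r^2 - 16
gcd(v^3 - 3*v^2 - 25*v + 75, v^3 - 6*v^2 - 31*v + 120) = v^2 + 2*v - 15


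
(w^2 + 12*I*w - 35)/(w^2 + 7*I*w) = (w + 5*I)/w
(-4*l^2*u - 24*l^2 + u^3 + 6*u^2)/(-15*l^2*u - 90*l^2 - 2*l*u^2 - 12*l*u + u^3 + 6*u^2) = (-4*l^2 + u^2)/(-15*l^2 - 2*l*u + u^2)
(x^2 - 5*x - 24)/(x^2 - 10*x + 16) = (x + 3)/(x - 2)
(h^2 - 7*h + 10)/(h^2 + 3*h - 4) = (h^2 - 7*h + 10)/(h^2 + 3*h - 4)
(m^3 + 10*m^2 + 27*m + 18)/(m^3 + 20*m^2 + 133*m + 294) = (m^2 + 4*m + 3)/(m^2 + 14*m + 49)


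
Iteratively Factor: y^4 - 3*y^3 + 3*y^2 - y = (y - 1)*(y^3 - 2*y^2 + y) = (y - 1)^2*(y^2 - y) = (y - 1)^3*(y)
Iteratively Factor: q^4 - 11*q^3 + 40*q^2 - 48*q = (q - 4)*(q^3 - 7*q^2 + 12*q) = (q - 4)^2*(q^2 - 3*q) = (q - 4)^2*(q - 3)*(q)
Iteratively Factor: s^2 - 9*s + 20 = (s - 5)*(s - 4)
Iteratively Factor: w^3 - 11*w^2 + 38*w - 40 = (w - 5)*(w^2 - 6*w + 8) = (w - 5)*(w - 4)*(w - 2)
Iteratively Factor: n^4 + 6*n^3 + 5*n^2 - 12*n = (n + 3)*(n^3 + 3*n^2 - 4*n) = (n + 3)*(n + 4)*(n^2 - n) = n*(n + 3)*(n + 4)*(n - 1)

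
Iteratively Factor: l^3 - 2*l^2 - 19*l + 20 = (l + 4)*(l^2 - 6*l + 5) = (l - 5)*(l + 4)*(l - 1)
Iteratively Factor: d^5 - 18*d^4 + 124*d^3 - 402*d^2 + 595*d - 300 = (d - 3)*(d^4 - 15*d^3 + 79*d^2 - 165*d + 100) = (d - 5)*(d - 3)*(d^3 - 10*d^2 + 29*d - 20) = (d - 5)*(d - 3)*(d - 1)*(d^2 - 9*d + 20) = (d - 5)^2*(d - 3)*(d - 1)*(d - 4)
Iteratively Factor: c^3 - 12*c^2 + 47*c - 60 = (c - 4)*(c^2 - 8*c + 15) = (c - 4)*(c - 3)*(c - 5)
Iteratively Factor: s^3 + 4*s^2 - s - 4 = (s + 1)*(s^2 + 3*s - 4) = (s - 1)*(s + 1)*(s + 4)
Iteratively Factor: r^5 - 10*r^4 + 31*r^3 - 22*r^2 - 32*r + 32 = (r - 1)*(r^4 - 9*r^3 + 22*r^2 - 32) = (r - 1)*(r + 1)*(r^3 - 10*r^2 + 32*r - 32) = (r - 4)*(r - 1)*(r + 1)*(r^2 - 6*r + 8) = (r - 4)^2*(r - 1)*(r + 1)*(r - 2)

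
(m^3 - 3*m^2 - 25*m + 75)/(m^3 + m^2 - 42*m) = (m^3 - 3*m^2 - 25*m + 75)/(m*(m^2 + m - 42))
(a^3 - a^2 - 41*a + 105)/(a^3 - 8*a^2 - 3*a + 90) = (a^2 + 4*a - 21)/(a^2 - 3*a - 18)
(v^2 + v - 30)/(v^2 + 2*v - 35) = (v + 6)/(v + 7)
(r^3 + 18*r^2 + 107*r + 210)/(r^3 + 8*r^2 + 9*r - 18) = (r^2 + 12*r + 35)/(r^2 + 2*r - 3)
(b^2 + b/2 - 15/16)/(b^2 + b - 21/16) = (4*b + 5)/(4*b + 7)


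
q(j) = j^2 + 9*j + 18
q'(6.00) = 21.00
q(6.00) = 108.00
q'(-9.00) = -9.00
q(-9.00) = 18.00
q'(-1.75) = 5.50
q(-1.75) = 5.31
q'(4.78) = 18.56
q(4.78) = 83.87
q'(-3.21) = 2.58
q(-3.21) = -0.59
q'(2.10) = 13.20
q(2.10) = 41.31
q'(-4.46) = 0.08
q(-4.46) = -2.25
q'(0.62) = 10.24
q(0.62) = 23.96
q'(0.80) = 10.60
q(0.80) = 25.84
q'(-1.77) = 5.46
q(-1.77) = 5.20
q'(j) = 2*j + 9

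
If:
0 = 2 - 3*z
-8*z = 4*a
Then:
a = -4/3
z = 2/3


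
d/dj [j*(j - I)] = 2*j - I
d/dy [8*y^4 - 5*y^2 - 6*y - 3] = 32*y^3 - 10*y - 6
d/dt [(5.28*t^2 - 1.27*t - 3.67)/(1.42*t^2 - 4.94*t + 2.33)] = (-24.2798*t^2 + 35.0276*t - 21.0889)/(2.0164*t^4 - 14.0296*t^3 + 31.0208*t^2 - 23.0204*t + 5.4289)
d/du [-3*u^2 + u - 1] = 1 - 6*u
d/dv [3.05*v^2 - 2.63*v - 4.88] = 6.1*v - 2.63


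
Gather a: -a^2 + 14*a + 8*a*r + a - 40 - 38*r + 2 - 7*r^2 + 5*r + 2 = -a^2 + a*(8*r + 15) - 7*r^2 - 33*r - 36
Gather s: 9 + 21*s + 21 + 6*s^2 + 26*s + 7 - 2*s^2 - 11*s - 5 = 4*s^2 + 36*s + 32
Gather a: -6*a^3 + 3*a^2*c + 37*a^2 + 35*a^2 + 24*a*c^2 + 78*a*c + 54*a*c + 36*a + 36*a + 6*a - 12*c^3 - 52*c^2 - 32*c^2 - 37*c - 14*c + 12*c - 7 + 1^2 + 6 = -6*a^3 + a^2*(3*c + 72) + a*(24*c^2 + 132*c + 78) - 12*c^3 - 84*c^2 - 39*c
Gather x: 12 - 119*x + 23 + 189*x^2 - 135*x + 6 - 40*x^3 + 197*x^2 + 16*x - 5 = -40*x^3 + 386*x^2 - 238*x + 36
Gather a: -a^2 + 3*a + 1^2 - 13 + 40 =-a^2 + 3*a + 28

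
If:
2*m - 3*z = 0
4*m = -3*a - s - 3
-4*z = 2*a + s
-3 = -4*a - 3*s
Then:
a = -15/4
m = 9/16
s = 6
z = 3/8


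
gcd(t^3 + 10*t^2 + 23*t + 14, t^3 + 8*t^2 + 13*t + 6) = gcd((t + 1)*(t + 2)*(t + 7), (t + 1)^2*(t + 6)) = t + 1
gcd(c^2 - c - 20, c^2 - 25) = c - 5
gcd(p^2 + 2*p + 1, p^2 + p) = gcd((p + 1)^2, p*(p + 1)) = p + 1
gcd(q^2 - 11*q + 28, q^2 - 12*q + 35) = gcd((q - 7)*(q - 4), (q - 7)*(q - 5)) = q - 7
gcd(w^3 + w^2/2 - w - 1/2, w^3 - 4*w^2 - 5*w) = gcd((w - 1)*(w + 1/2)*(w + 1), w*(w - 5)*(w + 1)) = w + 1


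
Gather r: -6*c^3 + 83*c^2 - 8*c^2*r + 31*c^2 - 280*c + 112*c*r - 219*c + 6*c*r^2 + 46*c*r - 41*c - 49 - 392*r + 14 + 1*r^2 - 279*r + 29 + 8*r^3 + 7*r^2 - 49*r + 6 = -6*c^3 + 114*c^2 - 540*c + 8*r^3 + r^2*(6*c + 8) + r*(-8*c^2 + 158*c - 720)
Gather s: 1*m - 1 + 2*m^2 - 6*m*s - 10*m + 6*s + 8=2*m^2 - 9*m + s*(6 - 6*m) + 7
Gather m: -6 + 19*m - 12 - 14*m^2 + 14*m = -14*m^2 + 33*m - 18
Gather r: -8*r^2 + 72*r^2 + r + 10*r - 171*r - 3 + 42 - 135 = 64*r^2 - 160*r - 96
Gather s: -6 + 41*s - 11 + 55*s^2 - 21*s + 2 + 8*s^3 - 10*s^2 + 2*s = 8*s^3 + 45*s^2 + 22*s - 15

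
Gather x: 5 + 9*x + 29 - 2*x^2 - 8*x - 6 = -2*x^2 + x + 28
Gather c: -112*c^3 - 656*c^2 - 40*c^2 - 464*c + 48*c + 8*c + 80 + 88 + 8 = -112*c^3 - 696*c^2 - 408*c + 176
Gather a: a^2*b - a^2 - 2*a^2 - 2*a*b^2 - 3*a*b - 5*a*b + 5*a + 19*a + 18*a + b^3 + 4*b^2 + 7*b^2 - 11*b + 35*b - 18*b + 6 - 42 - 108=a^2*(b - 3) + a*(-2*b^2 - 8*b + 42) + b^3 + 11*b^2 + 6*b - 144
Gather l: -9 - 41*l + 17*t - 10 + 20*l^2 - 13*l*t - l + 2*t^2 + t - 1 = 20*l^2 + l*(-13*t - 42) + 2*t^2 + 18*t - 20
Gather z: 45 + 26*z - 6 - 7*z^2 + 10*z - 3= -7*z^2 + 36*z + 36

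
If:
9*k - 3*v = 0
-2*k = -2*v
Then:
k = 0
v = 0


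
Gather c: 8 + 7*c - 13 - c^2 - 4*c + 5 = -c^2 + 3*c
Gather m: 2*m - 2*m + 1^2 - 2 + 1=0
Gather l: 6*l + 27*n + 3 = 6*l + 27*n + 3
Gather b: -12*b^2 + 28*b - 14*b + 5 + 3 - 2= -12*b^2 + 14*b + 6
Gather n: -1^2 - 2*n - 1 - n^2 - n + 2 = -n^2 - 3*n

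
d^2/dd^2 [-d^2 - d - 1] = -2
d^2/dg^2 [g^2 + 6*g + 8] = 2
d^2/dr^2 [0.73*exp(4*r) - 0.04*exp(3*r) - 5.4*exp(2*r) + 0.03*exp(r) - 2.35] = (11.68*exp(3*r) - 0.36*exp(2*r) - 21.6*exp(r) + 0.03)*exp(r)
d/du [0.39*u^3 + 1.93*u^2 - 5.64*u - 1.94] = 1.17*u^2 + 3.86*u - 5.64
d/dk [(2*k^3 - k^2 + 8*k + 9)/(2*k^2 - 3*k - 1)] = (4*k^4 - 12*k^3 - 19*k^2 - 34*k + 19)/(4*k^4 - 12*k^3 + 5*k^2 + 6*k + 1)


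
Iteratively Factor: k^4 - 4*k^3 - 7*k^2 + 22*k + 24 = (k + 2)*(k^3 - 6*k^2 + 5*k + 12) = (k - 3)*(k + 2)*(k^2 - 3*k - 4) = (k - 3)*(k + 1)*(k + 2)*(k - 4)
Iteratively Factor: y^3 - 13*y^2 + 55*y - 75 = (y - 5)*(y^2 - 8*y + 15) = (y - 5)*(y - 3)*(y - 5)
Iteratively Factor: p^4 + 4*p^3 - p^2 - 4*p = (p - 1)*(p^3 + 5*p^2 + 4*p) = (p - 1)*(p + 1)*(p^2 + 4*p) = p*(p - 1)*(p + 1)*(p + 4)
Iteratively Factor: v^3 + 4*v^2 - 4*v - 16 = (v + 4)*(v^2 - 4) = (v - 2)*(v + 4)*(v + 2)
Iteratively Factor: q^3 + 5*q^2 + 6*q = (q + 2)*(q^2 + 3*q) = (q + 2)*(q + 3)*(q)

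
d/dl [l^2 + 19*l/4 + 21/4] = 2*l + 19/4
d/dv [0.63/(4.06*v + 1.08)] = -2.5578/(4.06*v + 1.08)^2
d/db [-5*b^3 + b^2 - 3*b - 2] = -15*b^2 + 2*b - 3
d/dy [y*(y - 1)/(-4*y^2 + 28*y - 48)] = 3*(y^2 - 4*y + 2)/(2*(y^4 - 14*y^3 + 73*y^2 - 168*y + 144))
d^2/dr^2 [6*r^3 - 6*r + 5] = 36*r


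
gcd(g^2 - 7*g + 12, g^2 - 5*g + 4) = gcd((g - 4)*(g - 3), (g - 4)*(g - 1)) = g - 4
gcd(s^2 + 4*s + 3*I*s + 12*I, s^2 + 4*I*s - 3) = s + 3*I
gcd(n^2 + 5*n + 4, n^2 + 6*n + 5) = n + 1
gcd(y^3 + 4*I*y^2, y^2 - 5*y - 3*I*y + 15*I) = 1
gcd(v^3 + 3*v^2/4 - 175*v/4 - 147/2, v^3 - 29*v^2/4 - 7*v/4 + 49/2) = v^2 - 21*v/4 - 49/4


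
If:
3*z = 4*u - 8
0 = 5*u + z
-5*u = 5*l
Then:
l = -8/19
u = 8/19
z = -40/19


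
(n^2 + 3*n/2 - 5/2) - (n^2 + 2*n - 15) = 25/2 - n/2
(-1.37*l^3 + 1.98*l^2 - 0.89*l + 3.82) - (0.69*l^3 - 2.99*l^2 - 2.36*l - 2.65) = -2.06*l^3 + 4.97*l^2 + 1.47*l + 6.47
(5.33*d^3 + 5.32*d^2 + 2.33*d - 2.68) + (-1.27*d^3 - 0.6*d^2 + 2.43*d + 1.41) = 4.06*d^3 + 4.72*d^2 + 4.76*d - 1.27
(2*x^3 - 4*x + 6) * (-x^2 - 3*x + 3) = -2*x^5 - 6*x^4 + 10*x^3 + 6*x^2 - 30*x + 18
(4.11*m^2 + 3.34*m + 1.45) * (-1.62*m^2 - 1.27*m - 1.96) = -6.6582*m^4 - 10.6305*m^3 - 14.6464*m^2 - 8.3879*m - 2.842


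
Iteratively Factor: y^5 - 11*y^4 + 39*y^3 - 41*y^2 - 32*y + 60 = (y - 2)*(y^4 - 9*y^3 + 21*y^2 + y - 30) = (y - 2)*(y + 1)*(y^3 - 10*y^2 + 31*y - 30) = (y - 2)^2*(y + 1)*(y^2 - 8*y + 15) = (y - 3)*(y - 2)^2*(y + 1)*(y - 5)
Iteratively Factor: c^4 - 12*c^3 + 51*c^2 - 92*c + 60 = (c - 5)*(c^3 - 7*c^2 + 16*c - 12) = (c - 5)*(c - 2)*(c^2 - 5*c + 6) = (c - 5)*(c - 3)*(c - 2)*(c - 2)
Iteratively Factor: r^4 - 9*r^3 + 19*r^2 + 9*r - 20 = (r - 1)*(r^3 - 8*r^2 + 11*r + 20) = (r - 1)*(r + 1)*(r^2 - 9*r + 20) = (r - 5)*(r - 1)*(r + 1)*(r - 4)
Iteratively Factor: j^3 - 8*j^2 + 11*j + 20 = (j + 1)*(j^2 - 9*j + 20) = (j - 4)*(j + 1)*(j - 5)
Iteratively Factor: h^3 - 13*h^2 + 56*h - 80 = (h - 4)*(h^2 - 9*h + 20) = (h - 5)*(h - 4)*(h - 4)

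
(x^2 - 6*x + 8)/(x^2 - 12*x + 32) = (x - 2)/(x - 8)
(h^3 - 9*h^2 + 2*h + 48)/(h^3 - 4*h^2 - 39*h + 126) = (h^2 - 6*h - 16)/(h^2 - h - 42)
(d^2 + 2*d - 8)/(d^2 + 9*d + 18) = (d^2 + 2*d - 8)/(d^2 + 9*d + 18)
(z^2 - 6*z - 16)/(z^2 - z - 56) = (z + 2)/(z + 7)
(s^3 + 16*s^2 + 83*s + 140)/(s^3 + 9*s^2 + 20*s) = (s + 7)/s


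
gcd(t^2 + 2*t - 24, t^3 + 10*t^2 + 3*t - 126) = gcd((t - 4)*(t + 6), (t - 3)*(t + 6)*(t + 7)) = t + 6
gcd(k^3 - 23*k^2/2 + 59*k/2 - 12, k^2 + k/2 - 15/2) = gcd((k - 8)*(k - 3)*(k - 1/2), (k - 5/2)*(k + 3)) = 1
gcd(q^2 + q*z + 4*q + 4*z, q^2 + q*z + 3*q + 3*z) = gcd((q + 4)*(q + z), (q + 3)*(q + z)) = q + z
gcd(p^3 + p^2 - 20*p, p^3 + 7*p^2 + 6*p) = p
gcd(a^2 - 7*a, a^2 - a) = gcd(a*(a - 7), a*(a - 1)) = a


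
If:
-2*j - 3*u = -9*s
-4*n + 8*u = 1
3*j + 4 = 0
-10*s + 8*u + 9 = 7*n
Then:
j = -4/3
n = 1355/504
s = 65/336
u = 1481/1008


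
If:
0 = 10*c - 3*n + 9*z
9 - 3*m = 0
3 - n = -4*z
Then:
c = 3*z/10 + 9/10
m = 3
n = 4*z + 3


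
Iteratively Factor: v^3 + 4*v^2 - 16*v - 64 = (v - 4)*(v^2 + 8*v + 16) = (v - 4)*(v + 4)*(v + 4)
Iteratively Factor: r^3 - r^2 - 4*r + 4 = (r - 2)*(r^2 + r - 2) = (r - 2)*(r + 2)*(r - 1)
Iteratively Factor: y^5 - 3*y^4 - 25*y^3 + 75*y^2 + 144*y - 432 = (y - 3)*(y^4 - 25*y^2 + 144) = (y - 3)^2*(y^3 + 3*y^2 - 16*y - 48) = (y - 4)*(y - 3)^2*(y^2 + 7*y + 12) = (y - 4)*(y - 3)^2*(y + 4)*(y + 3)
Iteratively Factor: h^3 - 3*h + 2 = (h - 1)*(h^2 + h - 2) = (h - 1)*(h + 2)*(h - 1)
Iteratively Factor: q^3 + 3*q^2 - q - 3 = (q - 1)*(q^2 + 4*q + 3) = (q - 1)*(q + 1)*(q + 3)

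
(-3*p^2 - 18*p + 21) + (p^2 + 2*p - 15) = -2*p^2 - 16*p + 6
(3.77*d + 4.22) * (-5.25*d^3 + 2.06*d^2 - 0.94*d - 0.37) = -19.7925*d^4 - 14.3888*d^3 + 5.1494*d^2 - 5.3617*d - 1.5614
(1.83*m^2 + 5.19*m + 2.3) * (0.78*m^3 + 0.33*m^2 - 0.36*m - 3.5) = 1.4274*m^5 + 4.6521*m^4 + 2.8479*m^3 - 7.5144*m^2 - 18.993*m - 8.05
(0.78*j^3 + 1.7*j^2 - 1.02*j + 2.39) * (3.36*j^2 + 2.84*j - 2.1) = 2.6208*j^5 + 7.9272*j^4 - 0.237200000000001*j^3 + 1.5636*j^2 + 8.9296*j - 5.019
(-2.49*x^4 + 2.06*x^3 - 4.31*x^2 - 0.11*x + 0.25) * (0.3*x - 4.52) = -0.747*x^5 + 11.8728*x^4 - 10.6042*x^3 + 19.4482*x^2 + 0.5722*x - 1.13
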